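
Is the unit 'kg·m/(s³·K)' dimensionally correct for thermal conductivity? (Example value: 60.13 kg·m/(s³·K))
Yes

thermal conductivity has SI base units: kg * m / (s^3 * K)
kg·m/(s³·K) reduces to the same SI base units, so it is a valid unit for thermal conductivity.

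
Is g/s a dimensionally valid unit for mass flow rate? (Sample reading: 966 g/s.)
Yes

mass flow rate has SI base units: kg / s
g/s reduces to the same SI base units, so it is a valid unit for mass flow rate.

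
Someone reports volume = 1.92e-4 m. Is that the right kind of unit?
No

volume has SI base units: m^3
m does NOT reduce to m^3; a valid unit for volume would be e.g. m³.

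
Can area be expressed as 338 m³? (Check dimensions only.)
No

area has SI base units: m^2
m³ does NOT reduce to m^2; a valid unit for area would be e.g. m².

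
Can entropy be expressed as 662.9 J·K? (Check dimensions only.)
No

entropy has SI base units: kg * m^2 / (s^2 * K)
J·K does NOT reduce to kg * m^2 / (s^2 * K); a valid unit for entropy would be e.g. J/K.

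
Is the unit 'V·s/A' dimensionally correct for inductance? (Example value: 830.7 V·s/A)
Yes

inductance has SI base units: kg * m^2 / (A^2 * s^2)
V·s/A reduces to the same SI base units, so it is a valid unit for inductance.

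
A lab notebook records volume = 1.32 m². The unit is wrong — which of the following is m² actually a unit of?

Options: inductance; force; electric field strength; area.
area

volume should have units dimensionally equivalent to m^3 (e.g. m³).
The given unit 'm²' reduces to m^2. Of the listed options, that is the dimensionality of area.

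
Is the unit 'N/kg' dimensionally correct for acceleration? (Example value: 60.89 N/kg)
Yes

acceleration has SI base units: m / s^2
N/kg reduces to the same SI base units, so it is a valid unit for acceleration.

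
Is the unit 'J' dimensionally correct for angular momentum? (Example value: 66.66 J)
No

angular momentum has SI base units: kg * m^2 / s
J does NOT reduce to kg * m^2 / s; a valid unit for angular momentum would be e.g. kg·m²/s.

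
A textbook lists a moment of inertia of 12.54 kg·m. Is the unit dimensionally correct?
No

moment of inertia has SI base units: kg * m^2
kg·m does NOT reduce to kg * m^2; a valid unit for moment of inertia would be e.g. kg·m².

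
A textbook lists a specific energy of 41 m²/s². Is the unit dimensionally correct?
Yes

specific energy has SI base units: m^2 / s^2
m²/s² reduces to the same SI base units, so it is a valid unit for specific energy.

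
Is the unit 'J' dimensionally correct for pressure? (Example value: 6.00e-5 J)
No

pressure has SI base units: kg / (m * s^2)
J does NOT reduce to kg / (m * s^2); a valid unit for pressure would be e.g. Pa.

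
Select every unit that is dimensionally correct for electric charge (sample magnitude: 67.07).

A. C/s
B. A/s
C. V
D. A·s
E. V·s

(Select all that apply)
D

electric charge has SI base units: A * s

Checking each option against A * s:
  A. C/s: ✗ does not match
  B. A/s: ✗ does not match
  C. V: ✗ does not match
  D. A·s: ✓ matches
  E. V·s: ✗ does not match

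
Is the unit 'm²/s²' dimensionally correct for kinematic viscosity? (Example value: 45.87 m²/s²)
No

kinematic viscosity has SI base units: m^2 / s
m²/s² does NOT reduce to m^2 / s; a valid unit for kinematic viscosity would be e.g. m²/s.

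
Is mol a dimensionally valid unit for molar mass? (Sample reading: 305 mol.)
No

molar mass has SI base units: kg / mol
mol does NOT reduce to kg / mol; a valid unit for molar mass would be e.g. kg/mol.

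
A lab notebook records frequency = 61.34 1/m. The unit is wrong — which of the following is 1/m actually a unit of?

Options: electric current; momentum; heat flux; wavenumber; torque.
wavenumber

frequency should have units dimensionally equivalent to 1 / s (e.g. Hz).
The given unit '1/m' reduces to 1 / m. Of the listed options, that is the dimensionality of wavenumber.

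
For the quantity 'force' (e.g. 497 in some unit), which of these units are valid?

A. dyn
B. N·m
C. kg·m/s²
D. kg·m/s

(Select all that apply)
A, C

force has SI base units: kg * m / s^2

Checking each option against kg * m / s^2:
  A. dyn: ✓ matches
  B. N·m: ✗ does not match
  C. kg·m/s²: ✓ matches
  D. kg·m/s: ✗ does not match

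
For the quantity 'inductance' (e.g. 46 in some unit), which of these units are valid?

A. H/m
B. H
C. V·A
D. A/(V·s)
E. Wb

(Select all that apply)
B

inductance has SI base units: kg * m^2 / (A^2 * s^2)

Checking each option against kg * m^2 / (A^2 * s^2):
  A. H/m: ✗ does not match
  B. H: ✓ matches
  C. V·A: ✗ does not match
  D. A/(V·s): ✗ does not match
  E. Wb: ✗ does not match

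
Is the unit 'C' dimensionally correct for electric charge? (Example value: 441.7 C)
Yes

electric charge has SI base units: A * s
C reduces to the same SI base units, so it is a valid unit for electric charge.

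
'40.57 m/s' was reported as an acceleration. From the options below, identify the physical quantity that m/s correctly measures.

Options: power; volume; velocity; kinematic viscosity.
velocity

acceleration should have units dimensionally equivalent to m / s^2 (e.g. m/s²).
The given unit 'm/s' reduces to m / s. Of the listed options, that is the dimensionality of velocity.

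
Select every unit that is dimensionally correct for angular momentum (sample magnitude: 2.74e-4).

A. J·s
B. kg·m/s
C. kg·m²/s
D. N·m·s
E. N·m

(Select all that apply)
A, C, D

angular momentum has SI base units: kg * m^2 / s

Checking each option against kg * m^2 / s:
  A. J·s: ✓ matches
  B. kg·m/s: ✗ does not match
  C. kg·m²/s: ✓ matches
  D. N·m·s: ✓ matches
  E. N·m: ✗ does not match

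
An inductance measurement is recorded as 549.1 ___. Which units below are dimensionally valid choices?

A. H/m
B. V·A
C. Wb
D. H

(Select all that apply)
D

inductance has SI base units: kg * m^2 / (A^2 * s^2)

Checking each option against kg * m^2 / (A^2 * s^2):
  A. H/m: ✗ does not match
  B. V·A: ✗ does not match
  C. Wb: ✗ does not match
  D. H: ✓ matches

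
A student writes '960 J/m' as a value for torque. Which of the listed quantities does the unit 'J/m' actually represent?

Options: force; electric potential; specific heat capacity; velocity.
force

torque should have units dimensionally equivalent to kg * m^2 / s^2 (e.g. N·m).
The given unit 'J/m' reduces to kg * m / s^2. Of the listed options, that is the dimensionality of force.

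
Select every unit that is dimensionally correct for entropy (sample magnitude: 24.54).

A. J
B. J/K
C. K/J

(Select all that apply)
B

entropy has SI base units: kg * m^2 / (s^2 * K)

Checking each option against kg * m^2 / (s^2 * K):
  A. J: ✗ does not match
  B. J/K: ✓ matches
  C. K/J: ✗ does not match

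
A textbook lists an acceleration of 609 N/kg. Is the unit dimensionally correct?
Yes

acceleration has SI base units: m / s^2
N/kg reduces to the same SI base units, so it is a valid unit for acceleration.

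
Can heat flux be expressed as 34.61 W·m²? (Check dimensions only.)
No

heat flux has SI base units: kg / s^3
W·m² does NOT reduce to kg / s^3; a valid unit for heat flux would be e.g. W/m².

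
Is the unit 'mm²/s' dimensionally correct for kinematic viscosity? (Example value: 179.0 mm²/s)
Yes

kinematic viscosity has SI base units: m^2 / s
mm²/s reduces to the same SI base units, so it is a valid unit for kinematic viscosity.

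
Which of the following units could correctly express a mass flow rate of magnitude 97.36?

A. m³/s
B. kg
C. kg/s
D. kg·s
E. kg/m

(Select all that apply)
C

mass flow rate has SI base units: kg / s

Checking each option against kg / s:
  A. m³/s: ✗ does not match
  B. kg: ✗ does not match
  C. kg/s: ✓ matches
  D. kg·s: ✗ does not match
  E. kg/m: ✗ does not match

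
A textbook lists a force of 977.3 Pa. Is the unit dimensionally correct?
No

force has SI base units: kg * m / s^2
Pa does NOT reduce to kg * m / s^2; a valid unit for force would be e.g. N.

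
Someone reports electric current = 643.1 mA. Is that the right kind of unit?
Yes

electric current has SI base units: A
mA reduces to the same SI base units, so it is a valid unit for electric current.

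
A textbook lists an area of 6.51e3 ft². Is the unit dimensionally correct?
Yes

area has SI base units: m^2
ft² reduces to the same SI base units, so it is a valid unit for area.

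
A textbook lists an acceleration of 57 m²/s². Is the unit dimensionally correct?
No

acceleration has SI base units: m / s^2
m²/s² does NOT reduce to m / s^2; a valid unit for acceleration would be e.g. m/s².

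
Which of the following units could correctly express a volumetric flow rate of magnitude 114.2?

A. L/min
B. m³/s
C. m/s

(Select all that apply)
A, B

volumetric flow rate has SI base units: m^3 / s

Checking each option against m^3 / s:
  A. L/min: ✓ matches
  B. m³/s: ✓ matches
  C. m/s: ✗ does not match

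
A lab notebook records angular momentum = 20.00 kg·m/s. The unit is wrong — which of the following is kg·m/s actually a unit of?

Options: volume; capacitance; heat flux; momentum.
momentum

angular momentum should have units dimensionally equivalent to kg * m^2 / s (e.g. kg·m²/s).
The given unit 'kg·m/s' reduces to kg * m / s. Of the listed options, that is the dimensionality of momentum.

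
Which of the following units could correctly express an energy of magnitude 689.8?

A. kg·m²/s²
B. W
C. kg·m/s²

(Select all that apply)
A

energy has SI base units: kg * m^2 / s^2

Checking each option against kg * m^2 / s^2:
  A. kg·m²/s²: ✓ matches
  B. W: ✗ does not match
  C. kg·m/s²: ✗ does not match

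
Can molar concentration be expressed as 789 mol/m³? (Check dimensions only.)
Yes

molar concentration has SI base units: mol / m^3
mol/m³ reduces to the same SI base units, so it is a valid unit for molar concentration.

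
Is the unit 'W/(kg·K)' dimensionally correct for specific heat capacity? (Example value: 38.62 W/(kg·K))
No

specific heat capacity has SI base units: m^2 / (s^2 * K)
W/(kg·K) does NOT reduce to m^2 / (s^2 * K); a valid unit for specific heat capacity would be e.g. J/(kg·K).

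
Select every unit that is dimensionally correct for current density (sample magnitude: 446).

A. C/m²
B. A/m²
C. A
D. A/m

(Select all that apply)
B

current density has SI base units: A / m^2

Checking each option against A / m^2:
  A. C/m²: ✗ does not match
  B. A/m²: ✓ matches
  C. A: ✗ does not match
  D. A/m: ✗ does not match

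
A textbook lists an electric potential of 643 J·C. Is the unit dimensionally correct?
No

electric potential has SI base units: kg * m^2 / (A * s^3)
J·C does NOT reduce to kg * m^2 / (A * s^3); a valid unit for electric potential would be e.g. V.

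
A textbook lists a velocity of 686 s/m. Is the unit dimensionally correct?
No

velocity has SI base units: m / s
s/m does NOT reduce to m / s; a valid unit for velocity would be e.g. m/s.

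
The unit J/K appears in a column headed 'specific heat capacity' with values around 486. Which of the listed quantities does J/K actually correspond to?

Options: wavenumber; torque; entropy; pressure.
entropy

specific heat capacity should have units dimensionally equivalent to m^2 / (s^2 * K) (e.g. J/(kg·K)).
The given unit 'J/K' reduces to kg * m^2 / (s^2 * K). Of the listed options, that is the dimensionality of entropy.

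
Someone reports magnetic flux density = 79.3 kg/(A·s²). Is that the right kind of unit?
Yes

magnetic flux density has SI base units: kg / (A * s^2)
kg/(A·s²) reduces to the same SI base units, so it is a valid unit for magnetic flux density.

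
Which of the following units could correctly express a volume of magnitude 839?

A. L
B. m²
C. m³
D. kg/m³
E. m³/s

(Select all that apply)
A, C

volume has SI base units: m^3

Checking each option against m^3:
  A. L: ✓ matches
  B. m²: ✗ does not match
  C. m³: ✓ matches
  D. kg/m³: ✗ does not match
  E. m³/s: ✗ does not match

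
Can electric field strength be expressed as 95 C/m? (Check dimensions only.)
No

electric field strength has SI base units: kg * m / (A * s^3)
C/m does NOT reduce to kg * m / (A * s^3); a valid unit for electric field strength would be e.g. V/m.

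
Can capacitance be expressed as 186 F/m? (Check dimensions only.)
No

capacitance has SI base units: A^2 * s^4 / (kg * m^2)
F/m does NOT reduce to A^2 * s^4 / (kg * m^2); a valid unit for capacitance would be e.g. F.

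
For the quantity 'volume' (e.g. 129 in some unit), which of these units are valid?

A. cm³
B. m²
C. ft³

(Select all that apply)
A, C

volume has SI base units: m^3

Checking each option against m^3:
  A. cm³: ✓ matches
  B. m²: ✗ does not match
  C. ft³: ✓ matches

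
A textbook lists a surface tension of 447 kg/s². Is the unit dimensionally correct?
Yes

surface tension has SI base units: kg / s^2
kg/s² reduces to the same SI base units, so it is a valid unit for surface tension.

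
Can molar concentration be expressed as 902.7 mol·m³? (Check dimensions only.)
No

molar concentration has SI base units: mol / m^3
mol·m³ does NOT reduce to mol / m^3; a valid unit for molar concentration would be e.g. mol/m³.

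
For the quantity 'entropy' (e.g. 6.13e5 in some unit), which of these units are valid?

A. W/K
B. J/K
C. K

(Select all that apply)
B

entropy has SI base units: kg * m^2 / (s^2 * K)

Checking each option against kg * m^2 / (s^2 * K):
  A. W/K: ✗ does not match
  B. J/K: ✓ matches
  C. K: ✗ does not match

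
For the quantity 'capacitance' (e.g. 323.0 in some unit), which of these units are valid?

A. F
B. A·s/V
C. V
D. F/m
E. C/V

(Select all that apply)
A, B, E

capacitance has SI base units: A^2 * s^4 / (kg * m^2)

Checking each option against A^2 * s^4 / (kg * m^2):
  A. F: ✓ matches
  B. A·s/V: ✓ matches
  C. V: ✗ does not match
  D. F/m: ✗ does not match
  E. C/V: ✓ matches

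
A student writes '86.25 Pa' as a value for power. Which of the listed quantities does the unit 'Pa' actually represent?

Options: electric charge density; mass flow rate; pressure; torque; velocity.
pressure

power should have units dimensionally equivalent to kg * m^2 / s^3 (e.g. W).
The given unit 'Pa' reduces to kg / (m * s^2). Of the listed options, that is the dimensionality of pressure.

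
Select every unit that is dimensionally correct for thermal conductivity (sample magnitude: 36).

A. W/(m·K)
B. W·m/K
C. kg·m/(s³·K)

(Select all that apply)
A, C

thermal conductivity has SI base units: kg * m / (s^3 * K)

Checking each option against kg * m / (s^3 * K):
  A. W/(m·K): ✓ matches
  B. W·m/K: ✗ does not match
  C. kg·m/(s³·K): ✓ matches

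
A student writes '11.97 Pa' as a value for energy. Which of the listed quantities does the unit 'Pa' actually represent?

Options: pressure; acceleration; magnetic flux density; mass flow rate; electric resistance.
pressure

energy should have units dimensionally equivalent to kg * m^2 / s^2 (e.g. J).
The given unit 'Pa' reduces to kg / (m * s^2). Of the listed options, that is the dimensionality of pressure.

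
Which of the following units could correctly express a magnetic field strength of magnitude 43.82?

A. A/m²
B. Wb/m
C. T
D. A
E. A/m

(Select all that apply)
E

magnetic field strength has SI base units: A / m

Checking each option against A / m:
  A. A/m²: ✗ does not match
  B. Wb/m: ✗ does not match
  C. T: ✗ does not match
  D. A: ✗ does not match
  E. A/m: ✓ matches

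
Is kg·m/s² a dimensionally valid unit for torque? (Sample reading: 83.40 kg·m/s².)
No

torque has SI base units: kg * m^2 / s^2
kg·m/s² does NOT reduce to kg * m^2 / s^2; a valid unit for torque would be e.g. N·m.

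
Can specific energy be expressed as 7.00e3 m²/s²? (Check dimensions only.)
Yes

specific energy has SI base units: m^2 / s^2
m²/s² reduces to the same SI base units, so it is a valid unit for specific energy.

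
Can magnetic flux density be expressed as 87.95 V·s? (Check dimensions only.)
No

magnetic flux density has SI base units: kg / (A * s^2)
V·s does NOT reduce to kg / (A * s^2); a valid unit for magnetic flux density would be e.g. T.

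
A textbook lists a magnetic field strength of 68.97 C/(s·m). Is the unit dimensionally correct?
Yes

magnetic field strength has SI base units: A / m
C/(s·m) reduces to the same SI base units, so it is a valid unit for magnetic field strength.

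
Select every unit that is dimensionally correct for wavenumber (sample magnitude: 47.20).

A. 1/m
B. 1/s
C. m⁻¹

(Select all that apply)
A, C

wavenumber has SI base units: 1 / m

Checking each option against 1 / m:
  A. 1/m: ✓ matches
  B. 1/s: ✗ does not match
  C. m⁻¹: ✓ matches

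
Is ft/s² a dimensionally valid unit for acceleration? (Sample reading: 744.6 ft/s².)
Yes

acceleration has SI base units: m / s^2
ft/s² reduces to the same SI base units, so it is a valid unit for acceleration.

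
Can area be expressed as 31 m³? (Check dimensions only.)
No

area has SI base units: m^2
m³ does NOT reduce to m^2; a valid unit for area would be e.g. m².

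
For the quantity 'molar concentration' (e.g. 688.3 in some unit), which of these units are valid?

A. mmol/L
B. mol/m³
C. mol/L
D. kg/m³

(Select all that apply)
A, B, C

molar concentration has SI base units: mol / m^3

Checking each option against mol / m^3:
  A. mmol/L: ✓ matches
  B. mol/m³: ✓ matches
  C. mol/L: ✓ matches
  D. kg/m³: ✗ does not match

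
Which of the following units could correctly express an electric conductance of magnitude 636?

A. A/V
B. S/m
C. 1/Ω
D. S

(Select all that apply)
A, C, D

electric conductance has SI base units: A^2 * s^3 / (kg * m^2)

Checking each option against A^2 * s^3 / (kg * m^2):
  A. A/V: ✓ matches
  B. S/m: ✗ does not match
  C. 1/Ω: ✓ matches
  D. S: ✓ matches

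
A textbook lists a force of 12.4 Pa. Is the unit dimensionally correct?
No

force has SI base units: kg * m / s^2
Pa does NOT reduce to kg * m / s^2; a valid unit for force would be e.g. N.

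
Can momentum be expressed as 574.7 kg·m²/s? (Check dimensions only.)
No

momentum has SI base units: kg * m / s
kg·m²/s does NOT reduce to kg * m / s; a valid unit for momentum would be e.g. kg·m/s.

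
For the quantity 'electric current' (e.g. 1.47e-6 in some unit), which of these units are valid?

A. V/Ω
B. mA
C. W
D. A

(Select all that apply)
A, B, D

electric current has SI base units: A

Checking each option against A:
  A. V/Ω: ✓ matches
  B. mA: ✓ matches
  C. W: ✗ does not match
  D. A: ✓ matches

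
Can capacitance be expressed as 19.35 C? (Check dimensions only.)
No

capacitance has SI base units: A^2 * s^4 / (kg * m^2)
C does NOT reduce to A^2 * s^4 / (kg * m^2); a valid unit for capacitance would be e.g. F.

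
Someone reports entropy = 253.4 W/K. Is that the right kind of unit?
No

entropy has SI base units: kg * m^2 / (s^2 * K)
W/K does NOT reduce to kg * m^2 / (s^2 * K); a valid unit for entropy would be e.g. J/K.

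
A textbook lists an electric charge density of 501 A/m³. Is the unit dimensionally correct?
No

electric charge density has SI base units: A * s / m^3
A/m³ does NOT reduce to A * s / m^3; a valid unit for electric charge density would be e.g. C/m³.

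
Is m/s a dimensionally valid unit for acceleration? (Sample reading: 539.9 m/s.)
No

acceleration has SI base units: m / s^2
m/s does NOT reduce to m / s^2; a valid unit for acceleration would be e.g. m/s².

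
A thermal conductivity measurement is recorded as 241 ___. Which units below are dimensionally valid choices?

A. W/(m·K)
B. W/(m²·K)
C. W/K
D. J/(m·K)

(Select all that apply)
A

thermal conductivity has SI base units: kg * m / (s^3 * K)

Checking each option against kg * m / (s^3 * K):
  A. W/(m·K): ✓ matches
  B. W/(m²·K): ✗ does not match
  C. W/K: ✗ does not match
  D. J/(m·K): ✗ does not match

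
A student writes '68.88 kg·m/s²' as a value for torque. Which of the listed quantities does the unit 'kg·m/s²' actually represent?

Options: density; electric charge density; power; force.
force

torque should have units dimensionally equivalent to kg * m^2 / s^2 (e.g. N·m).
The given unit 'kg·m/s²' reduces to kg * m / s^2. Of the listed options, that is the dimensionality of force.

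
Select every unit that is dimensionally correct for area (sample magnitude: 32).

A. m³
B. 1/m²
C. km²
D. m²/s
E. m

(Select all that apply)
C

area has SI base units: m^2

Checking each option against m^2:
  A. m³: ✗ does not match
  B. 1/m²: ✗ does not match
  C. km²: ✓ matches
  D. m²/s: ✗ does not match
  E. m: ✗ does not match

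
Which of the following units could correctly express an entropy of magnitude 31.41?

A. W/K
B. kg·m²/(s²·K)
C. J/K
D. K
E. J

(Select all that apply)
B, C

entropy has SI base units: kg * m^2 / (s^2 * K)

Checking each option against kg * m^2 / (s^2 * K):
  A. W/K: ✗ does not match
  B. kg·m²/(s²·K): ✓ matches
  C. J/K: ✓ matches
  D. K: ✗ does not match
  E. J: ✗ does not match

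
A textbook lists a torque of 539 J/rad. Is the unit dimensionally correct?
Yes

torque has SI base units: kg * m^2 / s^2
J/rad reduces to the same SI base units, so it is a valid unit for torque.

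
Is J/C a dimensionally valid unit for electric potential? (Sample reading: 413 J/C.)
Yes

electric potential has SI base units: kg * m^2 / (A * s^3)
J/C reduces to the same SI base units, so it is a valid unit for electric potential.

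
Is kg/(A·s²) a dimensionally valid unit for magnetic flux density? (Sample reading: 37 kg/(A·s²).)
Yes

magnetic flux density has SI base units: kg / (A * s^2)
kg/(A·s²) reduces to the same SI base units, so it is a valid unit for magnetic flux density.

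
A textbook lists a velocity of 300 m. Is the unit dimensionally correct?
No

velocity has SI base units: m / s
m does NOT reduce to m / s; a valid unit for velocity would be e.g. m/s.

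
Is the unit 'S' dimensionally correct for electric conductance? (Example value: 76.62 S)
Yes

electric conductance has SI base units: A^2 * s^3 / (kg * m^2)
S reduces to the same SI base units, so it is a valid unit for electric conductance.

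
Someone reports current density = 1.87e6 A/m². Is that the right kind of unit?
Yes

current density has SI base units: A / m^2
A/m² reduces to the same SI base units, so it is a valid unit for current density.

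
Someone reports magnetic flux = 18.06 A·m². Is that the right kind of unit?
No

magnetic flux has SI base units: kg * m^2 / (A * s^2)
A·m² does NOT reduce to kg * m^2 / (A * s^2); a valid unit for magnetic flux would be e.g. Wb.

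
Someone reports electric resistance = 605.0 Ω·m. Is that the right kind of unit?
No

electric resistance has SI base units: kg * m^2 / (A^2 * s^3)
Ω·m does NOT reduce to kg * m^2 / (A^2 * s^3); a valid unit for electric resistance would be e.g. Ω.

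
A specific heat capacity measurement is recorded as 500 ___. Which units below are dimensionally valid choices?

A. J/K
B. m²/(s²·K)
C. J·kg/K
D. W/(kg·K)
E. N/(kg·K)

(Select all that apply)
B

specific heat capacity has SI base units: m^2 / (s^2 * K)

Checking each option against m^2 / (s^2 * K):
  A. J/K: ✗ does not match
  B. m²/(s²·K): ✓ matches
  C. J·kg/K: ✗ does not match
  D. W/(kg·K): ✗ does not match
  E. N/(kg·K): ✗ does not match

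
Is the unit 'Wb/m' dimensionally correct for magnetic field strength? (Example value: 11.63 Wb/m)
No

magnetic field strength has SI base units: A / m
Wb/m does NOT reduce to A / m; a valid unit for magnetic field strength would be e.g. A/m.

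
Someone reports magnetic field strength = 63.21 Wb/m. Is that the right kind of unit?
No

magnetic field strength has SI base units: A / m
Wb/m does NOT reduce to A / m; a valid unit for magnetic field strength would be e.g. A/m.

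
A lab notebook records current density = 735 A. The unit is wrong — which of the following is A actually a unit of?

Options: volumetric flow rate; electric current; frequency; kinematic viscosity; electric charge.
electric current

current density should have units dimensionally equivalent to A / m^2 (e.g. A/m²).
The given unit 'A' reduces to A. Of the listed options, that is the dimensionality of electric current.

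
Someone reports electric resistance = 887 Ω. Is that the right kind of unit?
Yes

electric resistance has SI base units: kg * m^2 / (A^2 * s^3)
Ω reduces to the same SI base units, so it is a valid unit for electric resistance.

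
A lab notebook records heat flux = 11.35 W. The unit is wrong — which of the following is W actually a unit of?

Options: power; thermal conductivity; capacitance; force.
power

heat flux should have units dimensionally equivalent to kg / s^3 (e.g. W/m²).
The given unit 'W' reduces to kg * m^2 / s^3. Of the listed options, that is the dimensionality of power.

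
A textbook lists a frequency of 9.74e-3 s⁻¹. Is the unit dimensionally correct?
Yes

frequency has SI base units: 1 / s
s⁻¹ reduces to the same SI base units, so it is a valid unit for frequency.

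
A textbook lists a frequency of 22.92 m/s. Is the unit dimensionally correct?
No

frequency has SI base units: 1 / s
m/s does NOT reduce to 1 / s; a valid unit for frequency would be e.g. Hz.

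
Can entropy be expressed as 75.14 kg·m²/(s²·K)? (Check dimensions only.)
Yes

entropy has SI base units: kg * m^2 / (s^2 * K)
kg·m²/(s²·K) reduces to the same SI base units, so it is a valid unit for entropy.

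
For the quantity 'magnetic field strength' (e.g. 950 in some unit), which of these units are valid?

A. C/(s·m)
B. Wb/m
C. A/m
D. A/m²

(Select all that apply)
A, C

magnetic field strength has SI base units: A / m

Checking each option against A / m:
  A. C/(s·m): ✓ matches
  B. Wb/m: ✗ does not match
  C. A/m: ✓ matches
  D. A/m²: ✗ does not match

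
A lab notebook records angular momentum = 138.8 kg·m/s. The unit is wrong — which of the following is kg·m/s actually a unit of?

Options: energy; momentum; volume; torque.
momentum

angular momentum should have units dimensionally equivalent to kg * m^2 / s (e.g. kg·m²/s).
The given unit 'kg·m/s' reduces to kg * m / s. Of the listed options, that is the dimensionality of momentum.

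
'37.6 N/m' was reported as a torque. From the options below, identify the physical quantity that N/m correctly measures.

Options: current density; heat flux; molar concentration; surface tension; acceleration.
surface tension

torque should have units dimensionally equivalent to kg * m^2 / s^2 (e.g. N·m).
The given unit 'N/m' reduces to kg / s^2. Of the listed options, that is the dimensionality of surface tension.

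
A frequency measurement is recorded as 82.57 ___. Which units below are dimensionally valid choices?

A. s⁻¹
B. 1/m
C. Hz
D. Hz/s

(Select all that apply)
A, C

frequency has SI base units: 1 / s

Checking each option against 1 / s:
  A. s⁻¹: ✓ matches
  B. 1/m: ✗ does not match
  C. Hz: ✓ matches
  D. Hz/s: ✗ does not match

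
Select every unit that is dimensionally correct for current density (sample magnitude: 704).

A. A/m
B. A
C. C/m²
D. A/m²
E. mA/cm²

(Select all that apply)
D, E

current density has SI base units: A / m^2

Checking each option against A / m^2:
  A. A/m: ✗ does not match
  B. A: ✗ does not match
  C. C/m²: ✗ does not match
  D. A/m²: ✓ matches
  E. mA/cm²: ✓ matches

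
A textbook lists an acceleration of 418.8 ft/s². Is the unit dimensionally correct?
Yes

acceleration has SI base units: m / s^2
ft/s² reduces to the same SI base units, so it is a valid unit for acceleration.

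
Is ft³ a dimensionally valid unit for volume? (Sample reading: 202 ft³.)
Yes

volume has SI base units: m^3
ft³ reduces to the same SI base units, so it is a valid unit for volume.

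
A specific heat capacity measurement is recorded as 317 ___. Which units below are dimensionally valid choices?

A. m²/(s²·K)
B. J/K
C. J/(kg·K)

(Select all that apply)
A, C

specific heat capacity has SI base units: m^2 / (s^2 * K)

Checking each option against m^2 / (s^2 * K):
  A. m²/(s²·K): ✓ matches
  B. J/K: ✗ does not match
  C. J/(kg·K): ✓ matches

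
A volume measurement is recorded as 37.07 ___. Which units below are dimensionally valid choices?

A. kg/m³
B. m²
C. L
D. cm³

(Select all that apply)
C, D

volume has SI base units: m^3

Checking each option against m^3:
  A. kg/m³: ✗ does not match
  B. m²: ✗ does not match
  C. L: ✓ matches
  D. cm³: ✓ matches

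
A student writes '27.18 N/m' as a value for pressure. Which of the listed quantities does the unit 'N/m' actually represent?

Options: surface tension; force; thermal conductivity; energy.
surface tension

pressure should have units dimensionally equivalent to kg / (m * s^2) (e.g. Pa).
The given unit 'N/m' reduces to kg / s^2. Of the listed options, that is the dimensionality of surface tension.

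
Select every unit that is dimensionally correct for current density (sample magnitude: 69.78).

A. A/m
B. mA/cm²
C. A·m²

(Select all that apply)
B

current density has SI base units: A / m^2

Checking each option against A / m^2:
  A. A/m: ✗ does not match
  B. mA/cm²: ✓ matches
  C. A·m²: ✗ does not match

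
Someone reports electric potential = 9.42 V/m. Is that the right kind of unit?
No

electric potential has SI base units: kg * m^2 / (A * s^3)
V/m does NOT reduce to kg * m^2 / (A * s^3); a valid unit for electric potential would be e.g. V.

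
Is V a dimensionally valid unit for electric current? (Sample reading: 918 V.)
No

electric current has SI base units: A
V does NOT reduce to A; a valid unit for electric current would be e.g. A.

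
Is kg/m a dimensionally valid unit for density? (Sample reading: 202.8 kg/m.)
No

density has SI base units: kg / m^3
kg/m does NOT reduce to kg / m^3; a valid unit for density would be e.g. kg/m³.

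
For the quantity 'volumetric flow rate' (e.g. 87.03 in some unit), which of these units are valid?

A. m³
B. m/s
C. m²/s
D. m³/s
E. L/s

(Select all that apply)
D, E

volumetric flow rate has SI base units: m^3 / s

Checking each option against m^3 / s:
  A. m³: ✗ does not match
  B. m/s: ✗ does not match
  C. m²/s: ✗ does not match
  D. m³/s: ✓ matches
  E. L/s: ✓ matches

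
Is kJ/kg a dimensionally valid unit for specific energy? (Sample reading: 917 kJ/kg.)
Yes

specific energy has SI base units: m^2 / s^2
kJ/kg reduces to the same SI base units, so it is a valid unit for specific energy.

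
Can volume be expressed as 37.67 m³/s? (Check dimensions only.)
No

volume has SI base units: m^3
m³/s does NOT reduce to m^3; a valid unit for volume would be e.g. m³.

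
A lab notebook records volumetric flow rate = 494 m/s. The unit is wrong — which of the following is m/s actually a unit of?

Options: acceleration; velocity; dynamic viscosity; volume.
velocity

volumetric flow rate should have units dimensionally equivalent to m^3 / s (e.g. m³/s).
The given unit 'm/s' reduces to m / s. Of the listed options, that is the dimensionality of velocity.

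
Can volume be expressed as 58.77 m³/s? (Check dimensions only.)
No

volume has SI base units: m^3
m³/s does NOT reduce to m^3; a valid unit for volume would be e.g. m³.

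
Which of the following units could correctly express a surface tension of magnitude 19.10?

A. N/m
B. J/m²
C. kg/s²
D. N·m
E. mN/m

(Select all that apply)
A, B, C, E

surface tension has SI base units: kg / s^2

Checking each option against kg / s^2:
  A. N/m: ✓ matches
  B. J/m²: ✓ matches
  C. kg/s²: ✓ matches
  D. N·m: ✗ does not match
  E. mN/m: ✓ matches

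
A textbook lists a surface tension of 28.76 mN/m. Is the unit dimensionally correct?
Yes

surface tension has SI base units: kg / s^2
mN/m reduces to the same SI base units, so it is a valid unit for surface tension.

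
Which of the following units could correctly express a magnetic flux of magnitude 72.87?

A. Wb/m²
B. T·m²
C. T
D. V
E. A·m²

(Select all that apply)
B

magnetic flux has SI base units: kg * m^2 / (A * s^2)

Checking each option against kg * m^2 / (A * s^2):
  A. Wb/m²: ✗ does not match
  B. T·m²: ✓ matches
  C. T: ✗ does not match
  D. V: ✗ does not match
  E. A·m²: ✗ does not match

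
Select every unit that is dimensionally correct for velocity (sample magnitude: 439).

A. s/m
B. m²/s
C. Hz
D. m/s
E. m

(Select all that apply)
D

velocity has SI base units: m / s

Checking each option against m / s:
  A. s/m: ✗ does not match
  B. m²/s: ✗ does not match
  C. Hz: ✗ does not match
  D. m/s: ✓ matches
  E. m: ✗ does not match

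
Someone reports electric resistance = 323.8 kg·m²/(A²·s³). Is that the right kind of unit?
Yes

electric resistance has SI base units: kg * m^2 / (A^2 * s^3)
kg·m²/(A²·s³) reduces to the same SI base units, so it is a valid unit for electric resistance.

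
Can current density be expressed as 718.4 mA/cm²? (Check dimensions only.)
Yes

current density has SI base units: A / m^2
mA/cm² reduces to the same SI base units, so it is a valid unit for current density.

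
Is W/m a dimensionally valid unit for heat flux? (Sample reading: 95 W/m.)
No

heat flux has SI base units: kg / s^3
W/m does NOT reduce to kg / s^3; a valid unit for heat flux would be e.g. W/m².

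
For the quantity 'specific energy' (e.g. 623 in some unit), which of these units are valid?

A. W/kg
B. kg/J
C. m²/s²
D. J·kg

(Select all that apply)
C

specific energy has SI base units: m^2 / s^2

Checking each option against m^2 / s^2:
  A. W/kg: ✗ does not match
  B. kg/J: ✗ does not match
  C. m²/s²: ✓ matches
  D. J·kg: ✗ does not match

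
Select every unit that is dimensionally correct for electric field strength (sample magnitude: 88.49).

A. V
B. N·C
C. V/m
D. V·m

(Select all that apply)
C

electric field strength has SI base units: kg * m / (A * s^3)

Checking each option against kg * m / (A * s^3):
  A. V: ✗ does not match
  B. N·C: ✗ does not match
  C. V/m: ✓ matches
  D. V·m: ✗ does not match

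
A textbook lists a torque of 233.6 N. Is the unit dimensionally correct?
No

torque has SI base units: kg * m^2 / s^2
N does NOT reduce to kg * m^2 / s^2; a valid unit for torque would be e.g. N·m.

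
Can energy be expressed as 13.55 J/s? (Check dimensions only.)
No

energy has SI base units: kg * m^2 / s^2
J/s does NOT reduce to kg * m^2 / s^2; a valid unit for energy would be e.g. J.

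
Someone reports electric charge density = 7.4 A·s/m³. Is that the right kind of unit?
Yes

electric charge density has SI base units: A * s / m^3
A·s/m³ reduces to the same SI base units, so it is a valid unit for electric charge density.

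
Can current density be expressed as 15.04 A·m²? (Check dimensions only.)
No

current density has SI base units: A / m^2
A·m² does NOT reduce to A / m^2; a valid unit for current density would be e.g. A/m².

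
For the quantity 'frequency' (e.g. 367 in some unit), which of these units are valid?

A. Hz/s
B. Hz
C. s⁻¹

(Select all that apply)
B, C

frequency has SI base units: 1 / s

Checking each option against 1 / s:
  A. Hz/s: ✗ does not match
  B. Hz: ✓ matches
  C. s⁻¹: ✓ matches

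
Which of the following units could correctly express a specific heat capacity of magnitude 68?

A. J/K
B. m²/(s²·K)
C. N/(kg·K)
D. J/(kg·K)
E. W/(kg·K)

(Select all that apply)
B, D

specific heat capacity has SI base units: m^2 / (s^2 * K)

Checking each option against m^2 / (s^2 * K):
  A. J/K: ✗ does not match
  B. m²/(s²·K): ✓ matches
  C. N/(kg·K): ✗ does not match
  D. J/(kg·K): ✓ matches
  E. W/(kg·K): ✗ does not match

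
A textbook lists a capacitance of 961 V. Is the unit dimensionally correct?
No

capacitance has SI base units: A^2 * s^4 / (kg * m^2)
V does NOT reduce to A^2 * s^4 / (kg * m^2); a valid unit for capacitance would be e.g. F.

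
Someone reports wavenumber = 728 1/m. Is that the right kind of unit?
Yes

wavenumber has SI base units: 1 / m
1/m reduces to the same SI base units, so it is a valid unit for wavenumber.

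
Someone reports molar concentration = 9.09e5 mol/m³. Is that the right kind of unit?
Yes

molar concentration has SI base units: mol / m^3
mol/m³ reduces to the same SI base units, so it is a valid unit for molar concentration.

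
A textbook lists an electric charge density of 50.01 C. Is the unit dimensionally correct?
No

electric charge density has SI base units: A * s / m^3
C does NOT reduce to A * s / m^3; a valid unit for electric charge density would be e.g. C/m³.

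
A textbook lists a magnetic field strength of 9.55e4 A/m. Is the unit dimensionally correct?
Yes

magnetic field strength has SI base units: A / m
A/m reduces to the same SI base units, so it is a valid unit for magnetic field strength.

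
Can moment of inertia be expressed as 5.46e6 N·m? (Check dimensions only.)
No

moment of inertia has SI base units: kg * m^2
N·m does NOT reduce to kg * m^2; a valid unit for moment of inertia would be e.g. kg·m².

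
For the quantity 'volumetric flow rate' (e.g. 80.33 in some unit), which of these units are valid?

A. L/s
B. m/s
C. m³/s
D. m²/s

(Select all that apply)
A, C

volumetric flow rate has SI base units: m^3 / s

Checking each option against m^3 / s:
  A. L/s: ✓ matches
  B. m/s: ✗ does not match
  C. m³/s: ✓ matches
  D. m²/s: ✗ does not match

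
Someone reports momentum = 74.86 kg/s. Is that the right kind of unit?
No

momentum has SI base units: kg * m / s
kg/s does NOT reduce to kg * m / s; a valid unit for momentum would be e.g. kg·m/s.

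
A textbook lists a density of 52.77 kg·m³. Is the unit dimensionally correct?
No

density has SI base units: kg / m^3
kg·m³ does NOT reduce to kg / m^3; a valid unit for density would be e.g. kg/m³.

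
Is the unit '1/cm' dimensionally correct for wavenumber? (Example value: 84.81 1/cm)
Yes

wavenumber has SI base units: 1 / m
1/cm reduces to the same SI base units, so it is a valid unit for wavenumber.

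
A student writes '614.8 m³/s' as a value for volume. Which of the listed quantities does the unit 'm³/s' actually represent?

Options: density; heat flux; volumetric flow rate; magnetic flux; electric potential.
volumetric flow rate

volume should have units dimensionally equivalent to m^3 (e.g. m³).
The given unit 'm³/s' reduces to m^3 / s. Of the listed options, that is the dimensionality of volumetric flow rate.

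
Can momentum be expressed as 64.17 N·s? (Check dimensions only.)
Yes

momentum has SI base units: kg * m / s
N·s reduces to the same SI base units, so it is a valid unit for momentum.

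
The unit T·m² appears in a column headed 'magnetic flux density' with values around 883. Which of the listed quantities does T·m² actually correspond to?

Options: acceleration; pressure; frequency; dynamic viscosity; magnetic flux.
magnetic flux

magnetic flux density should have units dimensionally equivalent to kg / (A * s^2) (e.g. T).
The given unit 'T·m²' reduces to kg * m^2 / (A * s^2). Of the listed options, that is the dimensionality of magnetic flux.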